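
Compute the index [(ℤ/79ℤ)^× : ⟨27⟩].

ord(27) | φ(79) = 79 − 1 = 78 = 2 · 3 · 13.
Divisors of 78: 1, 2, 3, 6, 13, 26, 39, 78.
Check 27^d mod 79 for each divisor in increasing order:
27^1 ≡ 27
27^2 ≡ 18
27^3 ≡ 12
27^6 ≡ 65
27^13 ≡ 78
27^26 ≡ 1
The order of 27 is 26, so the subgroup it generates has 26 elements.
[(Z/79Z)^× : ⟨27⟩] = 78/26 = 3.

3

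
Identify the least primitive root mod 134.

7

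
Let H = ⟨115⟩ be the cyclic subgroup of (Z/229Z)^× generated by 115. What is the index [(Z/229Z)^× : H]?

3

Since 115 ∈ (Z/229Z)^×, its order divides φ(229) = 229 − 1 = 228 = 2^2 · 3 · 19.
Divisors of 228: 1, 2, 3, 4, 6, 12, 19, 38, 57, 76, 114, 228.
Evaluate successive powers at the divisors of 228:
115^1 ≡ 115
115^2 ≡ 172
115^3 ≡ 86
115^4 ≡ 43
115^6 ≡ 68
115^12 ≡ 44
115^19 ≡ 122
115^38 ≡ 228
115^57 ≡ 107
115^76 ≡ 1
So ord_229(115) = 76, hence |⟨115⟩| = 76.
[(Z/229Z)^× : ⟨115⟩] = 228/76 = 3.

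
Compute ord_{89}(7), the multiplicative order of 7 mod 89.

88

By Lagrange's theorem, ord_89(7) divides φ(89) = 89 − 1 = 88 = 2^3 · 11.
Divisors of 88: 1, 2, 4, 8, 11, 22, 44, 88.
Evaluate successive powers at the divisors of 88:
7^1 ≡ 7 (mod 89)
7^2 ≡ 49 (mod 89)
7^4 ≡ 87 (mod 89)
7^8 ≡ 4 (mod 89)
7^11 ≡ 37 (mod 89)
7^22 ≡ 34 (mod 89)
7^44 ≡ 88 (mod 89)
7^88 ≡ 1 (mod 89) ✓
The smallest such exponent is 88, so the order of 7 is 88.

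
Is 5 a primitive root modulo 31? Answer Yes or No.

No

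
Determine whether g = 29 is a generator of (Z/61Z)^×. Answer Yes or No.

φ(61) = 61 − 1 = 60 = 2^2 · 3 · 5.
Test 29^(60/q) mod 61 for each prime factor q of 60:
29^30 ≡ 60 (mod 61)  [q = 2: ≢ 1 ✓]
29^20 ≡ 13 (mod 61)  [q = 3: ≢ 1 ✓]
29^12 ≡ 1 (mod 61)  [q = 5: ≡ 1 ✗]
29^12 ≡ 1 shows ord(29) | 12, strictly less than φ(61); not a primitive root.

No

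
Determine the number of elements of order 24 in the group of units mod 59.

0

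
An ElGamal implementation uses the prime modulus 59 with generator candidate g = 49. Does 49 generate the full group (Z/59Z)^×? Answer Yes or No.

φ(59) = 59 − 1 = 58 = 2 · 29.
49 is a primitive root mod 59 iff 49^(φ(59)/q) ≢ 1 for every prime q | φ(59), i.e. q ∈ {2, 29}.
49^29 ≡ 1 (mod 59)  [q = 2: ≡ 1 ✗]
49^2 ≡ 41 (mod 59)  [q = 29: ≢ 1 ✓]
49^29 ≡ 1 shows ord(49) | 29, strictly less than φ(59); not a primitive root.

No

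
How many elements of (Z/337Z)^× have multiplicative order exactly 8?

φ(337) = 337 − 1 = 336 = 2^4 · 3 · 7.
(Z/337Z)^× is cyclic (|G| = 336); a cyclic group of order m has exactly φ(d) elements of each order d | m, and none otherwise.
8 = 2^3 divides 336, and φ(8) = 4.

4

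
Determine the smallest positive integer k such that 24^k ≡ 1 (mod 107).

106

ord(24) | φ(107) = 107 − 1 = 106 = 2 · 53.
Divisors of 106: 1, 2, 53, 106.
Check 24^d mod 107 for each divisor in increasing order:
24^1 ≡ 24 (mod 107)
24^2 ≡ 41 (mod 107)
24^53 ≡ 106 (mod 107)
24^106 ≡ 1 (mod 107) ✓
Hence ord(24) = 106.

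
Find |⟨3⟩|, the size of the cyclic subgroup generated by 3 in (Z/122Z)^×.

Since 3 ∈ (Z/122Z)^×, its order divides φ(122) = φ(2)·φ(61) = 1·60 = 60 = 2^2 · 3 · 5.
Divisors of 60: 1, 2, 3, 4, 5, 6, 10, 12, 15, 20, 30, 60.
Evaluate successive powers at the divisors of 60:
3^1 ≡ 3 (mod 122)
3^2 ≡ 9 (mod 122)
3^3 ≡ 27 (mod 122)
3^4 ≡ 81 (mod 122)
3^5 ≡ 121 (mod 122)
3^6 ≡ 119 (mod 122)
3^10 ≡ 1 (mod 122) ✓
So ord_122(3) = 10.

10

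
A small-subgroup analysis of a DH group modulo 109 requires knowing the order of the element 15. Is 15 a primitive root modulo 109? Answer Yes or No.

No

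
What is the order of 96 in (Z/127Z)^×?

By Lagrange's theorem, ord_127(96) divides φ(127) = 127 − 1 = 126 = 2 · 3^2 · 7.
Divisors of 126: 1, 2, 3, 6, 7, 9, 14, 18, 21, 42, 63, 126.
Check 96^d mod 127 for each divisor in increasing order:
96^1 ≡ 96
96^2 ≡ 72
96^3 ≡ 54
96^6 ≡ 122
96^7 ≡ 28
96^9 ≡ 111
96^14 ≡ 22
96^18 ≡ 2
96^21 ≡ 108
96^42 ≡ 107
96^63 ≡ 126
96^126 ≡ 1
The smallest such exponent is 126, so the order of 96 is 126.

126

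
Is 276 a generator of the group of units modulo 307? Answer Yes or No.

φ(307) = 307 − 1 = 306 = 2 · 3^2 · 17.
276 is a primitive root mod 307 iff 276^(φ(307)/q) ≢ 1 for every prime q | φ(307), i.e. q ∈ {2, 3, 17}.
276^153 ≡ 1 (mod 307)  [q = 2: ≡ 1 ✗]
276^102 ≡ 17 (mod 307)  [q = 3: ≢ 1 ✓]
276^18 ≡ 102 (mod 307)  [q = 17: ≢ 1 ✓]
The check at q = 2 fails, so 276 generates a proper subgroup.

No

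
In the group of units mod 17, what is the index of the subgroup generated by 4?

4

The order of 4 must divide φ(17) = 17 − 1 = 16 = 2^4.
Divisors of 16: 1, 2, 4, 8, 16.
Compute 4^d (mod 17) for the divisors d until we hit 1:
4^1 ≡ 4 (mod 17)
4^2 ≡ 16 (mod 17)
4^4 ≡ 1 (mod 17) ✓
Thus |⟨4⟩| = ord(4) = 4.
The index is φ(17) / ord(4) = 16 / 4 = 4.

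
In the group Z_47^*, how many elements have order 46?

φ(47) = 47 − 1 = 46 = 2 · 23.
(Z/47Z)^× is cyclic (|G| = 46); a cyclic group of order m has exactly φ(d) elements of each order d | m, and none otherwise.
46 = 2 · 23 divides 46, and φ(46) = 22.

22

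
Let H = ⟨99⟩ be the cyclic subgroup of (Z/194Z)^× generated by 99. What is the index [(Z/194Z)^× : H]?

2

The order of 99 must divide φ(194) = φ(2)·φ(97) = 1·96 = 96 = 2^5 · 3.
Divisors of 96: 1, 2, 3, 4, 6, 8, 12, 16, 24, 32, 48, 96.
Compute 99^d (mod 194) for the divisors d until we hit 1:
99^1 ≡ 99 (mod 194)
99^2 ≡ 101 (mod 194)
99^3 ≡ 105 (mod 194)
99^4 ≡ 113 (mod 194)
99^6 ≡ 161 (mod 194)
99^8 ≡ 159 (mod 194)
99^12 ≡ 119 (mod 194)
99^16 ≡ 61 (mod 194)
99^24 ≡ 193 (mod 194)
99^32 ≡ 35 (mod 194)
99^48 ≡ 1 (mod 194) ✓
So ord_194(99) = 48, hence |⟨99⟩| = 48.
Index = |(Z/194Z)^×| / |⟨99⟩| = 96 / 48 = 2.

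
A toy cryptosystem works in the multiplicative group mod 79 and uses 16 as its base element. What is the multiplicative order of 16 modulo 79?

39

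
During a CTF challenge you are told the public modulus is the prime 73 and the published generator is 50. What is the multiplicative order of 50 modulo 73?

Since 50 ∈ (Z/73Z)^×, its order divides φ(73) = 73 − 1 = 72 = 2^3 · 3^2.
Divisors of 72: 1, 2, 3, 4, 6, 8, 9, 12, 18, 24, 36, 72.
Test each divisor d:
50^1 ≡ 50 (mod 73)
50^2 ≡ 18 (mod 73)
50^3 ≡ 24 (mod 73)
50^4 ≡ 32 (mod 73)
50^6 ≡ 65 (mod 73)
50^8 ≡ 2 (mod 73)
50^9 ≡ 27 (mod 73)
50^12 ≡ 64 (mod 73)
50^18 ≡ 72 (mod 73)
50^24 ≡ 8 (mod 73)
50^36 ≡ 1 (mod 73) ✓
The smallest such exponent is 36, so the order of 50 is 36.

36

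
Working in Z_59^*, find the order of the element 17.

29

Since 17 ∈ (Z/59Z)^×, its order divides φ(59) = 59 − 1 = 58 = 2 · 29.
Divisors of 58: 1, 2, 29, 58.
Compute 17^d (mod 59) for the divisors d until we hit 1:
17^1 ≡ 17 (mod 59)
17^2 ≡ 53 (mod 59)
17^29 ≡ 1 (mod 59) ✓
So ord_59(17) = 29.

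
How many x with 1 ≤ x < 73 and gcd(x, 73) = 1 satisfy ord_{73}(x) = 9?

6

φ(73) = 73 − 1 = 72 = 2^3 · 3^2.
Since (Z/73Z)^× is cyclic of order 72, the number of elements of order d is φ(d) when d | 72 and 0 otherwise.
9 = 3^2 divides 72, and φ(9) = 6.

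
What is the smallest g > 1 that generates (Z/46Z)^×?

5

φ(46) = φ(2)·φ(23) = 1·22 = 22 = 2 · 11.
Test candidates g = 2, 3, … against the prime factors q ∈ {2, 11} of φ(46): g is a generator iff g^(22/q) ≢ 1 for every such q.
g = 2: gcd(2, 46) = 2 > 1, not a unit — skip.
g = 3: 3^11 ≡ 1 — hits 1, so not a primitive root.
g = 4: gcd(4, 46) = 2 > 1, not a unit — skip.
g = 5: 5^11 ≡ 45; 5^2 ≡ 25 — none is 1, so 5 is a primitive root.
So 5 is the smallest generator of (Z/46Z)^×.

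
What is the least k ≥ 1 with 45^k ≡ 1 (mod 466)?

The order of 45 must divide φ(466) = φ(2)·φ(233) = 1·232 = 232 = 2^3 · 29.
Divisors of 232: 1, 2, 4, 8, 29, 58, 116, 232.
Test each divisor d:
45^1 ≡ 45
45^2 ≡ 161
45^4 ≡ 291
45^8 ≡ 335
45^29 ≡ 97
45^58 ≡ 89
45^116 ≡ 465
45^232 ≡ 1
The smallest such exponent is 232, so the order of 45 is 232.

232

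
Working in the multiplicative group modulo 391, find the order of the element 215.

Since 215 ∈ (Z/391Z)^×, its order divides φ(391) = φ(17·23) = (17−1)·(23−1) = 16·22 = 352 = 2^5 · 11.
Divisors of 352: 1, 2, 4, 8, 11, 16, 22, 32, 44, 88, 176, 352.
Compute 215^d (mod 391) for the divisors d until we hit 1:
215^1 ≡ 215 (mod 391)
215^2 ≡ 87 (mod 391)
215^4 ≡ 140 (mod 391)
215^8 ≡ 50 (mod 391)
215^11 ≡ 369 (mod 391)
215^16 ≡ 154 (mod 391)
215^22 ≡ 93 (mod 391)
215^32 ≡ 256 (mod 391)
215^44 ≡ 47 (mod 391)
215^88 ≡ 254 (mod 391)
215^176 ≡ 1 (mod 391) ✓
The smallest such exponent is 176, so the order of 215 is 176.

176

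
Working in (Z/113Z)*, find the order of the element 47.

112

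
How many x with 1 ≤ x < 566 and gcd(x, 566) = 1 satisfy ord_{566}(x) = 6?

2

φ(566) = φ(2)·φ(283) = 1·282 = 282 = 2 · 3 · 47.
Since (Z/566Z)^× is cyclic of order 282, the number of elements of order d is φ(d) when d | 282 and 0 otherwise.
6 = 2 · 3 divides 282, and φ(6) = 2.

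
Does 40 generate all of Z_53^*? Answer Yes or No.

φ(53) = 53 − 1 = 52 = 2^2 · 13.
40 is a primitive root mod 53 iff 40^(φ(53)/q) ≢ 1 for every prime q | φ(53), i.e. q ∈ {2, 13}.
40^26 ≡ 1 (mod 53)  [q = 2: ≡ 1 ✗]
40^4 ≡ 47 (mod 53)  [q = 13: ≢ 1 ✓]
The check at q = 2 fails, so 40 generates a proper subgroup.

No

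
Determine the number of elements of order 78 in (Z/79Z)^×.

24

φ(79) = 79 − 1 = 78 = 2 · 3 · 13.
Since (Z/79Z)^× is cyclic of order 78, the number of elements of order d is φ(d) when d | 78 and 0 otherwise.
78 = 2 · 3 · 13 divides 78, and φ(78) = 24.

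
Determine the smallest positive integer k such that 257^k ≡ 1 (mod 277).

276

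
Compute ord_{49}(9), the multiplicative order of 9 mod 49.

21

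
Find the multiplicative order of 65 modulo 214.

106

ord(65) | φ(214) = φ(2)·φ(107) = 1·106 = 106 = 2 · 53.
Divisors of 106: 1, 2, 53, 106.
Test each divisor d:
65^1 ≡ 65 (mod 214)
65^2 ≡ 159 (mod 214)
65^53 ≡ 213 (mod 214)
65^106 ≡ 1 (mod 214) ✓
Hence ord(65) = 106.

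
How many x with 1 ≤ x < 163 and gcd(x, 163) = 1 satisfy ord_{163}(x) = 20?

0

φ(163) = 163 − 1 = 162 = 2 · 3^4.
In a cyclic group of order 162, there are φ(d) elements of order d for each divisor d of 162, and zero for non-divisors.
Since 20 ∤ 162, the count is 0.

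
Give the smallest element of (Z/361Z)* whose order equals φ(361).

φ(361) = φ(19^2) = 19·(19−1) = 342 = 2 · 3^2 · 19.
g is a primitive root iff g^(342/q) ≢ 1 (mod 361) for each prime q ∈ {2, 3, 19}.
g = 2: 2^171 ≡ 360; 2^114 ≡ 292; 2^18 ≡ 58 — none is 1, so 2 is a primitive root.
Hence the least primitive root of 361 is 2.

2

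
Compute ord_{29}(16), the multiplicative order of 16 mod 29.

By Lagrange's theorem, ord_29(16) divides φ(29) = 29 − 1 = 28 = 2^2 · 7.
Divisors of 28: 1, 2, 4, 7, 14, 28.
Evaluate successive powers at the divisors of 28:
16^1 ≡ 16
16^2 ≡ 24
16^4 ≡ 25
16^7 ≡ 1
So ord_29(16) = 7.

7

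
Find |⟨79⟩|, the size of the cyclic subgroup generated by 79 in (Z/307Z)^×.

By Lagrange's theorem, ord_307(79) divides φ(307) = 307 − 1 = 306 = 2 · 3^2 · 17.
Divisors of 306: 1, 2, 3, 6, 9, 17, 18, 34, 51, 102, 153, 306.
Test each divisor d:
79^1 ≡ 79 (mod 307)
79^2 ≡ 101 (mod 307)
79^3 ≡ 304 (mod 307)
79^6 ≡ 9 (mod 307)
79^9 ≡ 280 (mod 307)
79^17 ≡ 17 (mod 307)
79^18 ≡ 115 (mod 307)
79^34 ≡ 289 (mod 307)
79^51 ≡ 1 (mod 307) ✓
The smallest such exponent is 51, so the order of 79 is 51.

51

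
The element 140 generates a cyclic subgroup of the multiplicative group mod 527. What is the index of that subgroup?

24

ord(140) | φ(527) = φ(17·31) = (17−1)·(31−1) = 16·30 = 480 = 2^5 · 3 · 5.
Divisors of 480: 1, 2, 3, 4, 5, 6, 8, 10, 12, 15, 16, 20, 24, 30, 32, 40, 48, 60, 80, 96, 120, 160, 240, 480.
Check 140^d mod 527 for each divisor in increasing order:
140^1 ≡ 140 (mod 527)
140^2 ≡ 101 (mod 527)
140^3 ≡ 438 (mod 527)
140^4 ≡ 188 (mod 527)
140^5 ≡ 497 (mod 527)
140^6 ≡ 16 (mod 527)
140^8 ≡ 35 (mod 527)
140^10 ≡ 373 (mod 527)
140^12 ≡ 256 (mod 527)
140^15 ≡ 404 (mod 527)
140^16 ≡ 171 (mod 527)
140^20 ≡ 1 (mod 527) ✓
The order of 140 is 20, so the subgroup it generates has 20 elements.
The index is φ(527) / ord(140) = 480 / 20 = 24.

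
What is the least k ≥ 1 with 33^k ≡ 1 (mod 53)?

52

ord(33) | φ(53) = 53 − 1 = 52 = 2^2 · 13.
Divisors of 52: 1, 2, 4, 13, 26, 52.
Test each divisor d:
33^1 ≡ 33 (mod 53)
33^2 ≡ 29 (mod 53)
33^4 ≡ 46 (mod 53)
33^13 ≡ 23 (mod 53)
33^26 ≡ 52 (mod 53)
33^52 ≡ 1 (mod 53) ✓
Therefore the multiplicative order of 33 modulo 53 is 52.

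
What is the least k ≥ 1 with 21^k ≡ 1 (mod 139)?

Since 21 ∈ (Z/139Z)^×, its order divides φ(139) = 139 − 1 = 138 = 2 · 3 · 23.
Divisors of 138: 1, 2, 3, 6, 23, 46, 69, 138.
Test each divisor d:
21^1 ≡ 21 (mod 139)
21^2 ≡ 24 (mod 139)
21^3 ≡ 87 (mod 139)
21^6 ≡ 63 (mod 139)
21^23 ≡ 97 (mod 139)
21^46 ≡ 96 (mod 139)
21^69 ≡ 138 (mod 139)
21^138 ≡ 1 (mod 139) ✓
So ord_139(21) = 138.

138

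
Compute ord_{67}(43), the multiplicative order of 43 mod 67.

22

By Lagrange's theorem, ord_67(43) divides φ(67) = 67 − 1 = 66 = 2 · 3 · 11.
Divisors of 66: 1, 2, 3, 6, 11, 22, 33, 66.
Check 43^d mod 67 for each divisor in increasing order:
43^1 ≡ 43 (mod 67)
43^2 ≡ 40 (mod 67)
43^3 ≡ 45 (mod 67)
43^6 ≡ 15 (mod 67)
43^11 ≡ 66 (mod 67)
43^22 ≡ 1 (mod 67) ✓
Therefore the multiplicative order of 43 modulo 67 is 22.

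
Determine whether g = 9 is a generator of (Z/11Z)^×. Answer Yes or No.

No

φ(11) = 11 − 1 = 10 = 2 · 5.
It suffices to check that the order of 9 is not a proper divisor of 10: compute 9^(10/q) for q ∈ {2, 5}.
9^5 ≡ 1 (mod 11)  [q = 2: ≡ 1 ✗]
9^2 ≡ 4 (mod 11)  [q = 5: ≢ 1 ✓]
The check at q = 2 fails, so 9 generates a proper subgroup.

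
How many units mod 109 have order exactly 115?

φ(109) = 109 − 1 = 108 = 2^2 · 3^3.
Since (Z/109Z)^× is cyclic of order 108, the number of elements of order d is φ(d) when d | 108 and 0 otherwise.
Since 115 ∤ 108, the count is 0.

0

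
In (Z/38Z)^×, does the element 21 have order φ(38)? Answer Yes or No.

φ(38) = φ(2)·φ(19) = 1·18 = 18 = 2 · 3^2.
Test 21^(18/q) mod 38 for each prime factor q of 18:
21^9 ≡ 37 (mod 38)  [q = 2: ≢ 1 ✓]
21^6 ≡ 7 (mod 38)  [q = 3: ≢ 1 ✓]
All checks pass, so 21 has order 18 and is a primitive root modulo 38.

Yes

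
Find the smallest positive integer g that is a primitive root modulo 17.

3

φ(17) = 17 − 1 = 16 = 2^4.
g is a primitive root iff g^(16/q) ≢ 1 (mod 17) for each prime q ∈ {2}.
g = 2: 2^8 ≡ 1 — hits 1, so not a primitive root.
g = 3: 3^8 ≡ 16 — none is 1, so 3 is a primitive root.
So 3 is the smallest generator of (Z/17Z)^×.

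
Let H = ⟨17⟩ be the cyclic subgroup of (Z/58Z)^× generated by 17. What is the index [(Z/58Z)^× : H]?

Since 17 ∈ (Z/58Z)^×, its order divides φ(58) = φ(2)·φ(29) = 1·28 = 28 = 2^2 · 7.
Divisors of 28: 1, 2, 4, 7, 14, 28.
Check 17^d mod 58 for each divisor in increasing order:
17^1 ≡ 17
17^2 ≡ 57
17^4 ≡ 1
The order of 17 is 4, so the subgroup it generates has 4 elements.
Index = |(Z/58Z)^×| / |⟨17⟩| = 28 / 4 = 7.

7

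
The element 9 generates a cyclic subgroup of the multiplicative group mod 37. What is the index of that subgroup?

Since 9 ∈ (Z/37Z)^×, its order divides φ(37) = 37 − 1 = 36 = 2^2 · 3^2.
Divisors of 36: 1, 2, 3, 4, 6, 9, 12, 18, 36.
Compute 9^d (mod 37) for the divisors d until we hit 1:
9^1 ≡ 9
9^2 ≡ 7
9^3 ≡ 26
9^4 ≡ 12
9^6 ≡ 10
9^9 ≡ 1
So ord_37(9) = 9, hence |⟨9⟩| = 9.
[(Z/37Z)^× : ⟨9⟩] = 36/9 = 4.

4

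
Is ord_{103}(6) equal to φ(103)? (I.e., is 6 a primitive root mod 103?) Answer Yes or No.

φ(103) = 103 − 1 = 102 = 2 · 3 · 17.
It suffices to check that the order of 6 is not a proper divisor of 102: compute 6^(102/q) for q ∈ {2, 3, 17}.
6^51 ≡ 102 (mod 103)  [q = 2: ≢ 1 ✓]
6^34 ≡ 46 (mod 103)  [q = 3: ≢ 1 ✓]
6^6 ≡ 100 (mod 103)  [q = 17: ≢ 1 ✓]
Every test exponent gives a nontrivial residue, hence 6 generates the full group.

Yes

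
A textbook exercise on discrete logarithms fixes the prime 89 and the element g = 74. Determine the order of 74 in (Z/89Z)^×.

88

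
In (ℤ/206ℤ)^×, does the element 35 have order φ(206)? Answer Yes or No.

Yes

φ(206) = φ(2)·φ(103) = 1·102 = 102 = 2 · 3 · 17.
It suffices to check that the order of 35 is not a proper divisor of 102: compute 35^(102/q) for q ∈ {2, 3, 17}.
35^51 ≡ 205 (mod 206)  [q = 2: ≢ 1 ✓]
35^34 ≡ 149 (mod 206)  [q = 3: ≢ 1 ✓]
35^6 ≡ 111 (mod 206)  [q = 17: ≢ 1 ✓]
All checks pass, so 35 has order 102 and is a primitive root modulo 206.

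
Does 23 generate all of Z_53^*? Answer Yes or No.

φ(53) = 53 − 1 = 52 = 2^2 · 13.
23 is a primitive root mod 53 iff 23^(φ(53)/q) ≢ 1 for every prime q | φ(53), i.e. q ∈ {2, 13}.
23^26 ≡ 52 (mod 53)  [q = 2: ≢ 1 ✓]
23^4 ≡ 1 (mod 53)  [q = 13: ≡ 1 ✗]
The check at q = 13 fails, so 23 generates a proper subgroup.

No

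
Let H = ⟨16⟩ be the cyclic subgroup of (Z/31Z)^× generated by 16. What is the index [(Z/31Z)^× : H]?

Since 16 ∈ (Z/31Z)^×, its order divides φ(31) = 31 − 1 = 30 = 2 · 3 · 5.
Divisors of 30: 1, 2, 3, 5, 6, 10, 15, 30.
Evaluate successive powers at the divisors of 30:
16^1 ≡ 16 (mod 31)
16^2 ≡ 8 (mod 31)
16^3 ≡ 4 (mod 31)
16^5 ≡ 1 (mod 31) ✓
The order of 16 is 5, so the subgroup it generates has 5 elements.
The index is φ(31) / ord(16) = 30 / 5 = 6.

6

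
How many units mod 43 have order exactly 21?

φ(43) = 43 − 1 = 42 = 2 · 3 · 7.
In a cyclic group of order 42, there are φ(d) elements of order d for each divisor d of 42, and zero for non-divisors.
21 = 3 · 7 divides 42, and φ(21) = 12.

12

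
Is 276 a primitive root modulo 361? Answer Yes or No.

Yes

φ(361) = φ(19^2) = 19·(19−1) = 342 = 2 · 3^2 · 19.
276 is a primitive root mod 361 iff 276^(φ(361)/q) ≢ 1 for every prime q | φ(361), i.e. q ∈ {2, 3, 19}.
276^171 ≡ 360 (mod 361)  [q = 2: ≢ 1 ✓]
276^114 ≡ 68 (mod 361)  [q = 3: ≢ 1 ✓]
276^18 ≡ 115 (mod 361)  [q = 19: ≢ 1 ✓]
Every test exponent gives a nontrivial residue, hence 276 generates the full group.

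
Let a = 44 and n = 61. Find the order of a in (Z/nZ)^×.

60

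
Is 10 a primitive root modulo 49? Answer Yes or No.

φ(49) = φ(7^2) = 7·(7−1) = 42 = 2 · 3 · 7.
An element g generates (Z/49Z)^× iff g^(42/q) ≢ 1 (mod 49) for each prime q ∈ {2, 3, 7}.
10^21 ≡ 48 (mod 49)  [q = 2: ≢ 1 ✓]
10^14 ≡ 30 (mod 49)  [q = 3: ≢ 1 ✓]
10^6 ≡ 8 (mod 49)  [q = 7: ≢ 1 ✓]
None equal 1, so ord_49(10) = 42: 10 is a primitive root.

Yes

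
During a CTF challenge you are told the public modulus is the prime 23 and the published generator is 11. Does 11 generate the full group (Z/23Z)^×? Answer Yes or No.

φ(23) = 23 − 1 = 22 = 2 · 11.
11 is a primitive root mod 23 iff 11^(φ(23)/q) ≢ 1 for every prime q | φ(23), i.e. q ∈ {2, 11}.
11^11 ≡ 22 (mod 23)  [q = 2: ≢ 1 ✓]
11^2 ≡ 6 (mod 23)  [q = 11: ≢ 1 ✓]
Every test exponent gives a nontrivial residue, hence 11 generates the full group.

Yes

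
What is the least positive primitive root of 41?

6

φ(41) = 41 − 1 = 40 = 2^3 · 5.
g is a primitive root iff g^(40/q) ≢ 1 (mod 41) for each prime q ∈ {2, 5}.
g = 2: 2^20 ≡ 1 — hits 1, so not a primitive root.
g = 3: 3^20 ≡ 40; 3^8 ≡ 1 — hits 1, so not a primitive root.
g = 4: 4^20 ≡ 1 — hits 1, so not a primitive root.
g = 5: 5^20 ≡ 1 — hits 1, so not a primitive root.
g = 6: 6^20 ≡ 40; 6^8 ≡ 10 — none is 1, so 6 is a primitive root.
So 6 is the smallest generator of (Z/41Z)^×.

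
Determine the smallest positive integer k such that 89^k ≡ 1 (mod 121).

11

The order of 89 must divide φ(121) = φ(11^2) = 11·(11−1) = 110 = 2 · 5 · 11.
Divisors of 110: 1, 2, 5, 10, 11, 22, 55, 110.
Test each divisor d:
89^1 ≡ 89 (mod 121)
89^2 ≡ 56 (mod 121)
89^5 ≡ 78 (mod 121)
89^10 ≡ 34 (mod 121)
89^11 ≡ 1 (mod 121) ✓
Therefore the multiplicative order of 89 modulo 121 is 11.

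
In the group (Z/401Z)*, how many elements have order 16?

φ(401) = 401 − 1 = 400 = 2^4 · 5^2.
In a cyclic group of order 400, there are φ(d) elements of order d for each divisor d of 400, and zero for non-divisors.
16 = 2^4 divides 400, and φ(16) = 8.

8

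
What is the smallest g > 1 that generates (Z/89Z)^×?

3

φ(89) = 89 − 1 = 88 = 2^3 · 11.
g is a primitive root iff g^(88/q) ≢ 1 (mod 89) for each prime q ∈ {2, 11}.
g = 2: 2^44 ≡ 1 — hits 1, so not a primitive root.
g = 3: 3^44 ≡ 88; 3^8 ≡ 64 — none is 1, so 3 is a primitive root.
So 3 is the smallest generator of (Z/89Z)^×.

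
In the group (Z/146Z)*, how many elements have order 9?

φ(146) = φ(2)·φ(73) = 1·72 = 72 = 2^3 · 3^2.
Since (Z/146Z)^× is cyclic of order 72, the number of elements of order d is φ(d) when d | 72 and 0 otherwise.
9 = 3^2 divides 72, and φ(9) = 6.

6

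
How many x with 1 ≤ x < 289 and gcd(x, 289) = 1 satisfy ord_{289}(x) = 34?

φ(289) = φ(17^2) = 17·(17−1) = 272 = 2^4 · 17.
(Z/289Z)^× is cyclic (|G| = 272); a cyclic group of order m has exactly φ(d) elements of each order d | m, and none otherwise.
34 = 2 · 17 divides 272, and φ(34) = 16.

16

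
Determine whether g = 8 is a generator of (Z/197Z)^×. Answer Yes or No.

φ(197) = 197 − 1 = 196 = 2^2 · 7^2.
8 is a primitive root mod 197 iff 8^(φ(197)/q) ≢ 1 for every prime q | φ(197), i.e. q ∈ {2, 7}.
8^98 ≡ 196 (mod 197)  [q = 2: ≢ 1 ✓]
8^28 ≡ 191 (mod 197)  [q = 7: ≢ 1 ✓]
Every test exponent gives a nontrivial residue, hence 8 generates the full group.

Yes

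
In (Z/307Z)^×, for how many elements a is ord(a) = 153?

φ(307) = 307 − 1 = 306 = 2 · 3^2 · 17.
In a cyclic group of order 306, there are φ(d) elements of order d for each divisor d of 306, and zero for non-divisors.
153 = 3^2 · 17 divides 306, and φ(153) = 96.

96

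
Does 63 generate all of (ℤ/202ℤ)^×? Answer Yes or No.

φ(202) = φ(2)·φ(101) = 1·100 = 100 = 2^2 · 5^2.
It suffices to check that the order of 63 is not a proper divisor of 100: compute 63^(100/q) for q ∈ {2, 5}.
63^50 ≡ 201 (mod 202)  [q = 2: ≢ 1 ✓]
63^20 ≡ 137 (mod 202)  [q = 5: ≢ 1 ✓]
None equal 1, so ord_202(63) = 100: 63 is a primitive root.

Yes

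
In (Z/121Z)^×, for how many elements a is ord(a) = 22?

10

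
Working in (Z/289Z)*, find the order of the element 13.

ord(13) | φ(289) = φ(17^2) = 17·(17−1) = 272 = 2^4 · 17.
Divisors of 272: 1, 2, 4, 8, 16, 17, 34, 68, 136, 272.
Evaluate successive powers at the divisors of 272:
13^1 ≡ 13
13^2 ≡ 169
13^4 ≡ 239
13^8 ≡ 188
13^16 ≡ 86
13^17 ≡ 251
13^34 ≡ 288
13^68 ≡ 1
So ord_289(13) = 68.

68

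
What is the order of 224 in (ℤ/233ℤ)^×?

116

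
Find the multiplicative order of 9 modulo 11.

5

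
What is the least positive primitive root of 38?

3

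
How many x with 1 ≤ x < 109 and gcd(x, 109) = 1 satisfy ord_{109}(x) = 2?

1

φ(109) = 109 − 1 = 108 = 2^2 · 3^3.
Since (Z/109Z)^× is cyclic of order 108, the number of elements of order d is φ(d) when d | 108 and 0 otherwise.
2 | 108, and φ(2) = 2 − 1 = 1.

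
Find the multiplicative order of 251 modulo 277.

92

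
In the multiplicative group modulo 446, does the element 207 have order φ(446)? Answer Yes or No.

φ(446) = φ(2)·φ(223) = 1·222 = 222 = 2 · 3 · 37.
An element g generates (Z/446Z)^× iff g^(222/q) ≢ 1 (mod 446) for each prime q ∈ {2, 3, 37}.
207^111 ≡ 445 (mod 446)  [q = 2: ≢ 1 ✓]
207^74 ≡ 1 (mod 446)  [q = 3: ≡ 1 ✗]
207^6 ≡ 257 (mod 446)  [q = 37: ≢ 1 ✓]
Since 207^74 ≡ 1, the order of 207 divides 74 < 222, so 207 is not a primitive root.

No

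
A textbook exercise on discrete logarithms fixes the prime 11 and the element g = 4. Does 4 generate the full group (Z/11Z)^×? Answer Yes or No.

No

φ(11) = 11 − 1 = 10 = 2 · 5.
It suffices to check that the order of 4 is not a proper divisor of 10: compute 4^(10/q) for q ∈ {2, 5}.
4^5 ≡ 1 (mod 11)  [q = 2: ≡ 1 ✗]
4^2 ≡ 5 (mod 11)  [q = 5: ≢ 1 ✓]
Since 4^5 ≡ 1, the order of 4 divides 5 < 10, so 4 is not a primitive root.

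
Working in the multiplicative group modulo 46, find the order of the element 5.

By Lagrange's theorem, ord_46(5) divides φ(46) = φ(2)·φ(23) = 1·22 = 22 = 2 · 11.
Divisors of 22: 1, 2, 11, 22.
Test each divisor d:
5^1 ≡ 5
5^2 ≡ 25
5^11 ≡ 45
5^22 ≡ 1
So ord_46(5) = 22.

22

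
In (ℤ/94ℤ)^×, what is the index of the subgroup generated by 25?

2

Since 25 ∈ (Z/94Z)^×, its order divides φ(94) = φ(2)·φ(47) = 1·46 = 46 = 2 · 23.
Divisors of 46: 1, 2, 23, 46.
Evaluate successive powers at the divisors of 46:
25^1 ≡ 25
25^2 ≡ 61
25^23 ≡ 1
Thus |⟨25⟩| = ord(25) = 23.
The index is φ(94) / ord(25) = 46 / 23 = 2.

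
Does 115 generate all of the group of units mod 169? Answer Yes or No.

φ(169) = φ(13^2) = 13·(13−1) = 156 = 2^2 · 3 · 13.
It suffices to check that the order of 115 is not a proper divisor of 156: compute 115^(156/q) for q ∈ {2, 3, 13}.
115^78 ≡ 168 (mod 169)  [q = 2: ≢ 1 ✓]
115^52 ≡ 146 (mod 169)  [q = 3: ≢ 1 ✓]
115^12 ≡ 14 (mod 169)  [q = 13: ≢ 1 ✓]
None equal 1, so ord_169(115) = 156: 115 is a primitive root.

Yes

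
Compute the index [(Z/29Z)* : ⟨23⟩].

4

Since 23 ∈ (Z/29Z)^×, its order divides φ(29) = 29 − 1 = 28 = 2^2 · 7.
Divisors of 28: 1, 2, 4, 7, 14, 28.
Compute 23^d (mod 29) for the divisors d until we hit 1:
23^1 ≡ 23 (mod 29)
23^2 ≡ 7 (mod 29)
23^4 ≡ 20 (mod 29)
23^7 ≡ 1 (mod 29) ✓
So ord_29(23) = 7, hence |⟨23⟩| = 7.
[(Z/29Z)^× : ⟨23⟩] = 28/7 = 4.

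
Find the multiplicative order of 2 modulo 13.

ord(2) | φ(13) = 13 − 1 = 12 = 2^2 · 3.
Divisors of 12: 1, 2, 3, 4, 6, 12.
Evaluate successive powers at the divisors of 12:
2^1 ≡ 2 (mod 13)
2^2 ≡ 4 (mod 13)
2^3 ≡ 8 (mod 13)
2^4 ≡ 3 (mod 13)
2^6 ≡ 12 (mod 13)
2^12 ≡ 1 (mod 13) ✓
So ord_13(2) = 12.

12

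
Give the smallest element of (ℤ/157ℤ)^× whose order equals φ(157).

5

φ(157) = 157 − 1 = 156 = 2^2 · 3 · 13.
g is a primitive root iff g^(156/q) ≢ 1 (mod 157) for each prime q ∈ {2, 3, 13}.
g = 2: 2^78 ≡ 156; 2^52 ≡ 1 — hits 1, so not a primitive root.
g = 3: 3^78 ≡ 1 — hits 1, so not a primitive root.
g = 4: 4^78 ≡ 1 — hits 1, so not a primitive root.
g = 5: 5^78 ≡ 156; 5^52 ≡ 12; 5^12 ≡ 130 — none is 1, so 5 is a primitive root.
Hence the least primitive root of 157 is 5.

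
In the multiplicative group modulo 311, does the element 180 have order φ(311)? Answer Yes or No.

No

φ(311) = 311 − 1 = 310 = 2 · 5 · 31.
An element g generates (Z/311Z)^× iff g^(310/q) ≢ 1 (mod 311) for each prime q ∈ {2, 5, 31}.
180^155 ≡ 1 (mod 311)  [q = 2: ≡ 1 ✗]
180^62 ≡ 6 (mod 311)  [q = 5: ≢ 1 ✓]
180^10 ≡ 225 (mod 311)  [q = 31: ≢ 1 ✓]
The check at q = 2 fails, so 180 generates a proper subgroup.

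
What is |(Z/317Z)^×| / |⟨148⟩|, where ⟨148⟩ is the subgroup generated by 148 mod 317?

4

ord(148) | φ(317) = 317 − 1 = 316 = 2^2 · 79.
Divisors of 316: 1, 2, 4, 79, 158, 316.
Check 148^d mod 317 for each divisor in increasing order:
148^1 ≡ 148 (mod 317)
148^2 ≡ 31 (mod 317)
148^4 ≡ 10 (mod 317)
148^79 ≡ 1 (mod 317) ✓
Thus |⟨148⟩| = ord(148) = 79.
[(Z/317Z)^× : ⟨148⟩] = 316/79 = 4.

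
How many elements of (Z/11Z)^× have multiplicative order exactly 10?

4

φ(11) = 11 − 1 = 10 = 2 · 5.
(Z/11Z)^× is cyclic (|G| = 10); a cyclic group of order m has exactly φ(d) elements of each order d | m, and none otherwise.
10 = 2 · 5 divides 10, and φ(10) = 4.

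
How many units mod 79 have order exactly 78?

24

φ(79) = 79 − 1 = 78 = 2 · 3 · 13.
(Z/79Z)^× is cyclic (|G| = 78); a cyclic group of order m has exactly φ(d) elements of each order d | m, and none otherwise.
78 = 2 · 3 · 13 divides 78, and φ(78) = 24.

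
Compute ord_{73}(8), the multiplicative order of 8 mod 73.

3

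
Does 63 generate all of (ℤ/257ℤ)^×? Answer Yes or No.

Yes

φ(257) = 257 − 1 = 256 = 2^8.
Test 63^(256/q) mod 257 for each prime factor q of 256:
63^128 ≡ 256 (mod 257)  [q = 2: ≢ 1 ✓]
None equal 1, so ord_257(63) = 256: 63 is a primitive root.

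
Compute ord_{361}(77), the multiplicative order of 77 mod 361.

19

ord(77) | φ(361) = φ(19^2) = 19·(19−1) = 342 = 2 · 3^2 · 19.
Divisors of 342: 1, 2, 3, 6, 9, 18, 19, 38, 57, 114, 171, 342.
Compute 77^d (mod 361) for the divisors d until we hit 1:
77^1 ≡ 77 (mod 361)
77^2 ≡ 153 (mod 361)
77^3 ≡ 229 (mod 361)
77^6 ≡ 96 (mod 361)
77^9 ≡ 324 (mod 361)
77^18 ≡ 286 (mod 361)
77^19 ≡ 1 (mod 361) ✓
Hence ord(77) = 19.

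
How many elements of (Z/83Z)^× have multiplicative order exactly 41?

φ(83) = 83 − 1 = 82 = 2 · 41.
In a cyclic group of order 82, there are φ(d) elements of order d for each divisor d of 82, and zero for non-divisors.
41 | 82, and φ(41) = 41 − 1 = 40.

40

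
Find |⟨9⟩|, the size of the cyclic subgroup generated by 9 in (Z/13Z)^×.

3

The order of 9 must divide φ(13) = 13 − 1 = 12 = 2^2 · 3.
Divisors of 12: 1, 2, 3, 4, 6, 12.
Compute 9^d (mod 13) for the divisors d until we hit 1:
9^1 ≡ 9
9^2 ≡ 3
9^3 ≡ 1
So ord_13(9) = 3.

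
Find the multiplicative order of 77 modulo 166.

By Lagrange's theorem, ord_166(77) divides φ(166) = φ(2)·φ(83) = 1·82 = 82 = 2 · 41.
Divisors of 82: 1, 2, 41, 82.
Check 77^d mod 166 for each divisor in increasing order:
77^1 ≡ 77
77^2 ≡ 119
77^41 ≡ 1
The smallest such exponent is 41, so the order of 77 is 41.

41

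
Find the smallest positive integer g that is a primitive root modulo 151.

6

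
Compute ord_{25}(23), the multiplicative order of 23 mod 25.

The order of 23 must divide φ(25) = φ(5^2) = 5·(5−1) = 20 = 2^2 · 5.
Divisors of 20: 1, 2, 4, 5, 10, 20.
Evaluate successive powers at the divisors of 20:
23^1 ≡ 23
23^2 ≡ 4
23^4 ≡ 16
23^5 ≡ 18
23^10 ≡ 24
23^20 ≡ 1
So ord_25(23) = 20.

20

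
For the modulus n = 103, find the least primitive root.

5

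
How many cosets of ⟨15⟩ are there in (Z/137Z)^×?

4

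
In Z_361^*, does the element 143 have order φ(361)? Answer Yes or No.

Yes

φ(361) = φ(19^2) = 19·(19−1) = 342 = 2 · 3^2 · 19.
Test 143^(342/q) mod 361 for each prime factor q of 342:
143^171 ≡ 360 (mod 361)  [q = 2: ≢ 1 ✓]
143^114 ≡ 68 (mod 361)  [q = 3: ≢ 1 ✓]
143^18 ≡ 20 (mod 361)  [q = 19: ≢ 1 ✓]
All checks pass, so 143 has order 342 and is a primitive root modulo 361.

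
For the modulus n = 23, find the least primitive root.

5

φ(23) = 23 − 1 = 22 = 2 · 11.
Test candidates g = 2, 3, … against the prime factors q ∈ {2, 11} of φ(23): g is a generator iff g^(22/q) ≢ 1 for every such q.
g = 2: 2^11 ≡ 1 — hits 1, so not a primitive root.
g = 3: 3^11 ≡ 1 — hits 1, so not a primitive root.
g = 4: 4^11 ≡ 1 — hits 1, so not a primitive root.
g = 5: 5^11 ≡ 22; 5^2 ≡ 2 — none is 1, so 5 is a primitive root.
The smallest primitive root modulo 23 is 5.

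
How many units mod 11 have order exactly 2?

1

φ(11) = 11 − 1 = 10 = 2 · 5.
(Z/11Z)^× is cyclic (|G| = 10); a cyclic group of order m has exactly φ(d) elements of each order d | m, and none otherwise.
2 | 10, and φ(2) = 2 − 1 = 1.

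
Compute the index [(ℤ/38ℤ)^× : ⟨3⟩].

1

The order of 3 must divide φ(38) = φ(2)·φ(19) = 1·18 = 18 = 2 · 3^2.
Divisors of 18: 1, 2, 3, 6, 9, 18.
Compute 3^d (mod 38) for the divisors d until we hit 1:
3^1 ≡ 3 (mod 38)
3^2 ≡ 9 (mod 38)
3^3 ≡ 27 (mod 38)
3^6 ≡ 7 (mod 38)
3^9 ≡ 37 (mod 38)
3^18 ≡ 1 (mod 38) ✓
So ord_38(3) = 18, hence |⟨3⟩| = 18.
The index is φ(38) / ord(3) = 18 / 18 = 1.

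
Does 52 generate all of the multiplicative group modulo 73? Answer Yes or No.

No

φ(73) = 73 − 1 = 72 = 2^3 · 3^2.
Test 52^(72/q) mod 73 for each prime factor q of 72:
52^36 ≡ 72 (mod 73)  [q = 2: ≢ 1 ✓]
52^24 ≡ 1 (mod 73)  [q = 3: ≡ 1 ✗]
The check at q = 3 fails, so 52 generates a proper subgroup.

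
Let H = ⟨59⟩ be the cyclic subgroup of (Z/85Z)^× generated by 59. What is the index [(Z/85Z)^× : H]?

8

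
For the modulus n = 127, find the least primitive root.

3

φ(127) = 127 − 1 = 126 = 2 · 3^2 · 7.
Test candidates g = 2, 3, … against the prime factors q ∈ {2, 3, 7} of φ(127): g is a generator iff g^(126/q) ≢ 1 for every such q.
g = 2: 2^63 ≡ 1 — hits 1, so not a primitive root.
g = 3: 3^63 ≡ 126; 3^42 ≡ 107; 3^18 ≡ 4 — none is 1, so 3 is a primitive root.
The smallest primitive root modulo 127 is 3.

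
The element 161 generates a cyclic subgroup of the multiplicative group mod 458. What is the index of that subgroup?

12

The order of 161 must divide φ(458) = φ(2)·φ(229) = 1·228 = 228 = 2^2 · 3 · 19.
Divisors of 228: 1, 2, 3, 4, 6, 12, 19, 38, 57, 76, 114, 228.
Compute 161^d (mod 458) for the divisors d until we hit 1:
161^1 ≡ 161 (mod 458)
161^2 ≡ 273 (mod 458)
161^3 ≡ 443 (mod 458)
161^4 ≡ 333 (mod 458)
161^6 ≡ 225 (mod 458)
161^12 ≡ 245 (mod 458)
161^19 ≡ 1 (mod 458) ✓
The order of 161 is 19, so the subgroup it generates has 19 elements.
The index is φ(458) / ord(161) = 228 / 19 = 12.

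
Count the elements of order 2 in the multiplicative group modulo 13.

1

φ(13) = 13 − 1 = 12 = 2^2 · 3.
In a cyclic group of order 12, there are φ(d) elements of order d for each divisor d of 12, and zero for non-divisors.
2 | 12, and φ(2) = 2 − 1 = 1.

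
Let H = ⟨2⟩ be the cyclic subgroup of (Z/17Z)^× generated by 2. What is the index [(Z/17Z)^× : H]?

2

Since 2 ∈ (Z/17Z)^×, its order divides φ(17) = 17 − 1 = 16 = 2^4.
Divisors of 16: 1, 2, 4, 8, 16.
Test each divisor d:
2^1 ≡ 2 (mod 17)
2^2 ≡ 4 (mod 17)
2^4 ≡ 16 (mod 17)
2^8 ≡ 1 (mod 17) ✓
So ord_17(2) = 8, hence |⟨2⟩| = 8.
The index is φ(17) / ord(2) = 16 / 8 = 2.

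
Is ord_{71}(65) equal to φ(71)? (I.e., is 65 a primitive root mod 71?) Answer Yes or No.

Yes

φ(71) = 71 − 1 = 70 = 2 · 5 · 7.
It suffices to check that the order of 65 is not a proper divisor of 70: compute 65^(70/q) for q ∈ {2, 5, 7}.
65^35 ≡ 70 (mod 71)  [q = 2: ≢ 1 ✓]
65^14 ≡ 5 (mod 71)  [q = 5: ≢ 1 ✓]
65^10 ≡ 20 (mod 71)  [q = 7: ≢ 1 ✓]
None equal 1, so ord_71(65) = 70: 65 is a primitive root.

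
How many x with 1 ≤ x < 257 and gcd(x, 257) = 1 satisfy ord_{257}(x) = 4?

2

φ(257) = 257 − 1 = 256 = 2^8.
(Z/257Z)^× is cyclic (|G| = 256); a cyclic group of order m has exactly φ(d) elements of each order d | m, and none otherwise.
4 = 2^2 divides 256, and φ(4) = 2.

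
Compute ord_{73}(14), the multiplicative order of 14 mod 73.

ord(14) | φ(73) = 73 − 1 = 72 = 2^3 · 3^2.
Divisors of 72: 1, 2, 3, 4, 6, 8, 9, 12, 18, 24, 36, 72.
Evaluate successive powers at the divisors of 72:
14^1 ≡ 14 (mod 73)
14^2 ≡ 50 (mod 73)
14^3 ≡ 43 (mod 73)
14^4 ≡ 18 (mod 73)
14^6 ≡ 24 (mod 73)
14^8 ≡ 32 (mod 73)
14^9 ≡ 10 (mod 73)
14^12 ≡ 65 (mod 73)
14^18 ≡ 27 (mod 73)
14^24 ≡ 64 (mod 73)
14^36 ≡ 72 (mod 73)
14^72 ≡ 1 (mod 73) ✓
Hence ord(14) = 72.

72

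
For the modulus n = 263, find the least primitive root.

5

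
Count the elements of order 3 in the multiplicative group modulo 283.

2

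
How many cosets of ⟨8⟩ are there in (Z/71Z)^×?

The order of 8 must divide φ(71) = 71 − 1 = 70 = 2 · 5 · 7.
Divisors of 70: 1, 2, 5, 7, 10, 14, 35, 70.
Check 8^d mod 71 for each divisor in increasing order:
8^1 ≡ 8 (mod 71)
8^2 ≡ 64 (mod 71)
8^5 ≡ 37 (mod 71)
8^7 ≡ 25 (mod 71)
8^10 ≡ 20 (mod 71)
8^14 ≡ 57 (mod 71)
8^35 ≡ 1 (mod 71) ✓
Thus |⟨8⟩| = ord(8) = 35.
Index = |(Z/71Z)^×| / |⟨8⟩| = 70 / 35 = 2.

2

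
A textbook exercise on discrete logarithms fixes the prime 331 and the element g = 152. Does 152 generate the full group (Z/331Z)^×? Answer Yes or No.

Yes

φ(331) = 331 − 1 = 330 = 2 · 3 · 5 · 11.
An element g generates (Z/331Z)^× iff g^(330/q) ≢ 1 (mod 331) for each prime q ∈ {2, 3, 5, 11}.
152^165 ≡ 330 (mod 331)  [q = 2: ≢ 1 ✓]
152^110 ≡ 31 (mod 331)  [q = 3: ≢ 1 ✓]
152^66 ≡ 124 (mod 331)  [q = 5: ≢ 1 ✓]
152^30 ≡ 85 (mod 331)  [q = 11: ≢ 1 ✓]
None equal 1, so ord_331(152) = 330: 152 is a primitive root.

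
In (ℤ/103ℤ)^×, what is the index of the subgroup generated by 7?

2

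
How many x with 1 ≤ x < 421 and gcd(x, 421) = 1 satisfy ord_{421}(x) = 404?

φ(421) = 421 − 1 = 420 = 2^2 · 3 · 5 · 7.
Since (Z/421Z)^× is cyclic of order 420, the number of elements of order d is φ(d) when d | 420 and 0 otherwise.
404 does not divide 420, so no element of (Z/421Z)^× has order 404.

0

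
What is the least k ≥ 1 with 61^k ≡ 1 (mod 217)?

6

ord(61) | φ(217) = φ(7·31) = (7−1)·(31−1) = 6·30 = 180 = 2^2 · 3^2 · 5.
Divisors of 180: 1, 2, 3, 4, 5, 6, 9, 10, 12, 15, 18, 20, 30, 36, 45, 60, 90, 180.
Compute 61^d (mod 217) for the divisors d until we hit 1:
61^1 ≡ 61 (mod 217)
61^2 ≡ 32 (mod 217)
61^3 ≡ 216 (mod 217)
61^4 ≡ 156 (mod 217)
61^5 ≡ 185 (mod 217)
61^6 ≡ 1 (mod 217) ✓
The smallest such exponent is 6, so the order of 61 is 6.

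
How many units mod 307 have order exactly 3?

2

φ(307) = 307 − 1 = 306 = 2 · 3^2 · 17.
In a cyclic group of order 306, there are φ(d) elements of order d for each divisor d of 306, and zero for non-divisors.
3 | 306, and φ(3) = 3 − 1 = 2.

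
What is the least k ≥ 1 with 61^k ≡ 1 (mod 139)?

138

ord(61) | φ(139) = 139 − 1 = 138 = 2 · 3 · 23.
Divisors of 138: 1, 2, 3, 6, 23, 46, 69, 138.
Evaluate successive powers at the divisors of 138:
61^1 ≡ 61 (mod 139)
61^2 ≡ 107 (mod 139)
61^3 ≡ 133 (mod 139)
61^6 ≡ 36 (mod 139)
61^23 ≡ 97 (mod 139)
61^46 ≡ 96 (mod 139)
61^69 ≡ 138 (mod 139)
61^138 ≡ 1 (mod 139) ✓
The smallest such exponent is 138, so the order of 61 is 138.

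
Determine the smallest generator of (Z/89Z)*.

φ(89) = 89 − 1 = 88 = 2^3 · 11.
g is a primitive root iff g^(88/q) ≢ 1 (mod 89) for each prime q ∈ {2, 11}.
g = 2: 2^44 ≡ 1 — hits 1, so not a primitive root.
g = 3: 3^44 ≡ 88; 3^8 ≡ 64 — none is 1, so 3 is a primitive root.
So 3 is the smallest generator of (Z/89Z)^×.

3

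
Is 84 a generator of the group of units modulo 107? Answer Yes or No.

Yes

φ(107) = 107 − 1 = 106 = 2 · 53.
It suffices to check that the order of 84 is not a proper divisor of 106: compute 84^(106/q) for q ∈ {2, 53}.
84^53 ≡ 106 (mod 107)  [q = 2: ≢ 1 ✓]
84^2 ≡ 101 (mod 107)  [q = 53: ≢ 1 ✓]
None equal 1, so ord_107(84) = 106: 84 is a primitive root.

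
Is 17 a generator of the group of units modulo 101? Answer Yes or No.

No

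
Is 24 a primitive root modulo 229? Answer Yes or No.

φ(229) = 229 − 1 = 228 = 2^2 · 3 · 19.
It suffices to check that the order of 24 is not a proper divisor of 228: compute 24^(228/q) for q ∈ {2, 3, 19}.
24^114 ≡ 228 (mod 229)  [q = 2: ≢ 1 ✓]
24^76 ≡ 134 (mod 229)  [q = 3: ≢ 1 ✓]
24^12 ≡ 17 (mod 229)  [q = 19: ≢ 1 ✓]
All checks pass, so 24 has order 228 and is a primitive root modulo 229.

Yes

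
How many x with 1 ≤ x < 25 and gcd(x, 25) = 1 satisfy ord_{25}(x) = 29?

φ(25) = φ(5^2) = 5·(5−1) = 20 = 2^2 · 5.
In a cyclic group of order 20, there are φ(d) elements of order d for each divisor d of 20, and zero for non-divisors.
Since 29 ∤ 20, the count is 0.

0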